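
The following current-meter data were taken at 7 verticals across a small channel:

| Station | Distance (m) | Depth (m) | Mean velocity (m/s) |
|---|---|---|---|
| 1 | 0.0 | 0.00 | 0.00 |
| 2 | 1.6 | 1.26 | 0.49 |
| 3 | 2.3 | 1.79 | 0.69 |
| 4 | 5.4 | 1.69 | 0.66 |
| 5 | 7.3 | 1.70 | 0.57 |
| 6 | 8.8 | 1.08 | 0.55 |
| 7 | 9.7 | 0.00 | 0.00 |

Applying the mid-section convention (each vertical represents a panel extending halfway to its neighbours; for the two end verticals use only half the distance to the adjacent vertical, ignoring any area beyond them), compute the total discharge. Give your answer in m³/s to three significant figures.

w_2 = (2.3 − 0.0)/2 = 1.15 m; q_2 = 0.49 × 1.26 × 1.15 = 0.7100 m³/s
w_3 = (5.4 − 1.6)/2 = 1.9 m; q_3 = 0.69 × 1.79 × 1.9 = 2.347 m³/s
w_4 = (7.3 − 2.3)/2 = 2.5 m; q_4 = 0.66 × 1.69 × 2.5 = 2.789 m³/s
w_5 = (8.8 − 5.4)/2 = 1.7 m; q_5 = 0.57 × 1.70 × 1.7 = 1.647 m³/s
w_6 = (9.7 − 7.3)/2 = 1.2 m; q_6 = 0.55 × 1.08 × 1.2 = 0.7128 m³/s
Stations 1, 7 contribute zero (depth or velocity is 0).
Q = Σ qᵢ = 8.205 m³/s

8.21 m³/s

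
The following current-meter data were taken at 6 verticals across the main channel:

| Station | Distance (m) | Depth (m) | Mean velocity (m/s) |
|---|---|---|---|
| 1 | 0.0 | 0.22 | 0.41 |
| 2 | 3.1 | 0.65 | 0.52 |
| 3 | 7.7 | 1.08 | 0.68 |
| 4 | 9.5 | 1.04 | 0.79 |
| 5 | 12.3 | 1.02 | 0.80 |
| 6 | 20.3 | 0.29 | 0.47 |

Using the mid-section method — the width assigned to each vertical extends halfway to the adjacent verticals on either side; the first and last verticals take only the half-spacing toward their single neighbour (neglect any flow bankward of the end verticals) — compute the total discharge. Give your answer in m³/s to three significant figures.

10.6 m³/s

w_1 = (3.1 − 0.0)/2 = 1.55 m; q_1 = 0.41 × 0.22 × 1.55 = 0.1398 m³/s
w_2 = (7.7 − 0.0)/2 = 3.85 m; q_2 = 0.52 × 0.65 × 3.85 = 1.301 m³/s
w_3 = (9.5 − 3.1)/2 = 3.2 m; q_3 = 0.68 × 1.08 × 3.2 = 2.350 m³/s
w_4 = (12.3 − 7.7)/2 = 2.3 m; q_4 = 0.79 × 1.04 × 2.3 = 1.890 m³/s
w_5 = (20.3 − 9.5)/2 = 5.4 m; q_5 = 0.80 × 1.02 × 5.4 = 4.406 m³/s
w_6 = (20.3 − 12.3)/2 = 4 m; q_6 = 0.47 × 0.29 × 4 = 0.5452 m³/s
Q = Σ qᵢ = 10.63 m³/s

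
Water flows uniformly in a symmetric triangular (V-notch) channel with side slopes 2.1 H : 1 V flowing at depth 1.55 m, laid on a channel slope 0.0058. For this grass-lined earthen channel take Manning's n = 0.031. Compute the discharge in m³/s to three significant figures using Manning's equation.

A = z·y² = 2.1×1.55² = 5.045 m²
P = 2y√(1+z²) = 2×1.55×√(1+2.1²) = 7.210 m
R = A/P = 5.045/7.210 = 0.6997 m
Q = (1/n)·A·R^(2/3)·S^(1/2) = (1/0.031) × 5.045 × 0.6997^(2/3) × 0.0058^(1/2) = 9.769 m³/s

9.77 m³/s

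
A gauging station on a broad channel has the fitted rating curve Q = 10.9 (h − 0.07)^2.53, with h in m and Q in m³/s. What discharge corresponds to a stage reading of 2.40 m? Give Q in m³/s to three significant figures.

92.6 m³/s

Q = 10.9 × (2.40 − 0.07)^2.53 = 10.9 × 2.33^2.53 = 92.65 m³/s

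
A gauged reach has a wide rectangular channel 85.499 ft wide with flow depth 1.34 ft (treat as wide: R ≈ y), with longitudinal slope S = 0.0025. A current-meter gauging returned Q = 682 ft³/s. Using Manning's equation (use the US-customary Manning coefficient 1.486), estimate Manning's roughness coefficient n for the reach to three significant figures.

A = b·y = 85.499 × 1.34 = 114.6 ft²
Wide channel: R ≈ y = 1.34 ft
n = (1.486/Q)·A·R^(2/3)·S^(1/2) = (1.486/682) × 114.6 × 1.215 × 0.05000 = 0.01517

0.0152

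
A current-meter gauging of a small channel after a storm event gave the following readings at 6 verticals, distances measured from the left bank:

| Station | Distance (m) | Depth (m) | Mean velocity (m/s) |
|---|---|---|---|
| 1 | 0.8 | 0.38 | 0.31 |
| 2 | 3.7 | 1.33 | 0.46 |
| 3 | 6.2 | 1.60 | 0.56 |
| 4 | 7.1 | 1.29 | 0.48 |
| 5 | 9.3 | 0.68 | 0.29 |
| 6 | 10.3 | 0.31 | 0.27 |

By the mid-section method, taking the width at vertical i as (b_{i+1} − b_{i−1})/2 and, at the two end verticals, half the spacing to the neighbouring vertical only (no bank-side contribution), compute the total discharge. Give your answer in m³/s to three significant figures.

4.66 m³/s

w_1 = (3.7 − 0.8)/2 = 1.45 m; q_1 = 0.31 × 0.38 × 1.45 = 0.1708 m³/s
w_2 = (6.2 − 0.8)/2 = 2.7 m; q_2 = 0.46 × 1.33 × 2.7 = 1.652 m³/s
w_3 = (7.1 − 3.7)/2 = 1.7 m; q_3 = 0.56 × 1.60 × 1.7 = 1.523 m³/s
w_4 = (9.3 − 6.2)/2 = 1.55 m; q_4 = 0.48 × 1.29 × 1.55 = 0.9598 m³/s
w_5 = (10.3 − 7.1)/2 = 1.6 m; q_5 = 0.29 × 0.68 × 1.6 = 0.3155 m³/s
w_6 = (10.3 − 9.3)/2 = 0.5 m; q_6 = 0.27 × 0.31 × 0.5 = 0.04185 m³/s
Q = Σ qᵢ = 4.663 m³/s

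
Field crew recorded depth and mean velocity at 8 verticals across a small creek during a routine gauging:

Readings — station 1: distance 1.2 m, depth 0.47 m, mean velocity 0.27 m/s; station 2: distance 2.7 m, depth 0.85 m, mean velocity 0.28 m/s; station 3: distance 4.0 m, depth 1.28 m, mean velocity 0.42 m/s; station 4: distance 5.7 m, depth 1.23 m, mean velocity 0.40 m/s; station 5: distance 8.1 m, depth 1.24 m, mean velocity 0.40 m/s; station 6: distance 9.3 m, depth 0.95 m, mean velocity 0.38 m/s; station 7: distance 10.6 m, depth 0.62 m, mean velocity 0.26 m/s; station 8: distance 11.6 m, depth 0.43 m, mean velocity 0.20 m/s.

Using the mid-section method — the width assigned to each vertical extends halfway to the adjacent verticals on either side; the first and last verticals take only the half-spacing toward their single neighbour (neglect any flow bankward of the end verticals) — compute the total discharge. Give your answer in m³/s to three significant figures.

w_1 = (2.7 − 1.2)/2 = 0.75 m; q_1 = 0.27 × 0.47 × 0.75 = 0.09518 m³/s
w_2 = (4.0 − 1.2)/2 = 1.4 m; q_2 = 0.28 × 0.85 × 1.4 = 0.3332 m³/s
w_3 = (5.7 − 2.7)/2 = 1.5 m; q_3 = 0.42 × 1.28 × 1.5 = 0.8064 m³/s
w_4 = (8.1 − 4.0)/2 = 2.05 m; q_4 = 0.40 × 1.23 × 2.05 = 1.009 m³/s
w_5 = (9.3 − 5.7)/2 = 1.8 m; q_5 = 0.40 × 1.24 × 1.8 = 0.8928 m³/s
w_6 = (10.6 − 8.1)/2 = 1.25 m; q_6 = 0.38 × 0.95 × 1.25 = 0.4513 m³/s
w_7 = (11.6 − 9.3)/2 = 1.15 m; q_7 = 0.26 × 0.62 × 1.15 = 0.1854 m³/s
w_8 = (11.6 − 10.6)/2 = 0.5 m; q_8 = 0.20 × 0.43 × 0.5 = 0.04300 m³/s
Q = Σ qᵢ = 3.816 m³/s

3.82 m³/s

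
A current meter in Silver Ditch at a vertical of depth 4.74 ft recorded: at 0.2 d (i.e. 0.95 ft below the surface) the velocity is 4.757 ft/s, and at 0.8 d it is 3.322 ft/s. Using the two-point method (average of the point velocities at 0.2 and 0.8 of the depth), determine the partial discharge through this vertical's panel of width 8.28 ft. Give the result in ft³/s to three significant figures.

159 ft³/s

v̄ = (4.757 + 3.322) / 2 = 4.040 ft/s
q = v̄ × d × w = 4.040 × 4.74 × 8.28 = 158.5 ft³/s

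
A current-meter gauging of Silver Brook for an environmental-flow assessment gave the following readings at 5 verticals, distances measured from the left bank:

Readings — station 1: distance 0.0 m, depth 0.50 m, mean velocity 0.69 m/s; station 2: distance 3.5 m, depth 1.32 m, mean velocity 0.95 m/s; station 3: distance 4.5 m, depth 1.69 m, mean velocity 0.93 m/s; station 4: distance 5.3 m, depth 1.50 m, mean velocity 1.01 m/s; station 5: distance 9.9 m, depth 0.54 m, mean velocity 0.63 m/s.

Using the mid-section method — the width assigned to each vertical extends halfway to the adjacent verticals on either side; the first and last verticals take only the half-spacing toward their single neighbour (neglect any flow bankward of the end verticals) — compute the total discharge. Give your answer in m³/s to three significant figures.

w_1 = (3.5 − 0.0)/2 = 1.75 m; q_1 = 0.69 × 0.50 × 1.75 = 0.6038 m³/s
w_2 = (4.5 − 0.0)/2 = 2.25 m; q_2 = 0.95 × 1.32 × 2.25 = 2.822 m³/s
w_3 = (5.3 − 3.5)/2 = 0.9 m; q_3 = 0.93 × 1.69 × 0.9 = 1.415 m³/s
w_4 = (9.9 − 4.5)/2 = 2.7 m; q_4 = 1.01 × 1.50 × 2.7 = 4.091 m³/s
w_5 = (9.9 − 5.3)/2 = 2.3 m; q_5 = 0.63 × 0.54 × 2.3 = 0.7825 m³/s
Q = Σ qᵢ = 9.713 m³/s

9.71 m³/s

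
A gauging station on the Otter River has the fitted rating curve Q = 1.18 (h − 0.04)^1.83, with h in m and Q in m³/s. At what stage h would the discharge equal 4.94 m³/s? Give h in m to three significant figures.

h − h₀ = (Q/C)^(1/b) = (4.94/1.18)^(1/1.83) = 2.187 m
h = 0.04 + 2.187 = 2.227 m

2.23 m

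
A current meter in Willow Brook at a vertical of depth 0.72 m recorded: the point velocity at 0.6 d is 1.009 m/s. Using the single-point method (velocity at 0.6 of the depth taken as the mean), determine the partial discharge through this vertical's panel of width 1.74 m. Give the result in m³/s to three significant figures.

v̄ = v₀.₆ = 1.009 m/s
q = v̄ × d × w = 1.009 × 0.72 × 1.74 = 1.264 m³/s

1.26 m³/s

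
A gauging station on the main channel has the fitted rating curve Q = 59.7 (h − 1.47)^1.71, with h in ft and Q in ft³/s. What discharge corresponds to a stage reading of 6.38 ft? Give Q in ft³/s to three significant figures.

Q = 59.7 × (6.38 − 1.47)^1.71 = 59.7 × 4.91^1.71 = 907.2 ft³/s

907 ft³/s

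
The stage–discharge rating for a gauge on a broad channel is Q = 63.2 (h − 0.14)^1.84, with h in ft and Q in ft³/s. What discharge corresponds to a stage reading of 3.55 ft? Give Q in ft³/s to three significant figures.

Q = 63.2 × (3.55 − 0.14)^1.84 = 63.2 × 3.41^1.84 = 603.9 ft³/s

604 ft³/s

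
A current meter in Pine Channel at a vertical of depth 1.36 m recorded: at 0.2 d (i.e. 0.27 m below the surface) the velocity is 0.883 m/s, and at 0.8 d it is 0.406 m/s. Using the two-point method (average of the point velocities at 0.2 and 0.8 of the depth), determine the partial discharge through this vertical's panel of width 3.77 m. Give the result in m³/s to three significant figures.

3.30 m³/s

v̄ = (0.883 + 0.406) / 2 = 0.6445 m/s
q = v̄ × d × w = 0.6445 × 1.36 × 3.77 = 3.304 m³/s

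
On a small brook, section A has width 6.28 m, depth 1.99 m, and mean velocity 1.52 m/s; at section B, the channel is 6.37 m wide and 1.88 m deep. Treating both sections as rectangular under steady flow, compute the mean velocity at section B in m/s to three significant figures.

1.59 m/s

Q = A₁V₁ = (6.28×1.99) × 1.52 = 19.00 m³/s
A₂ = 6.37 × 1.88 = 11.98 m²
V₂ = Q/A₂ = 19.00/11.98 = 1.586 m/s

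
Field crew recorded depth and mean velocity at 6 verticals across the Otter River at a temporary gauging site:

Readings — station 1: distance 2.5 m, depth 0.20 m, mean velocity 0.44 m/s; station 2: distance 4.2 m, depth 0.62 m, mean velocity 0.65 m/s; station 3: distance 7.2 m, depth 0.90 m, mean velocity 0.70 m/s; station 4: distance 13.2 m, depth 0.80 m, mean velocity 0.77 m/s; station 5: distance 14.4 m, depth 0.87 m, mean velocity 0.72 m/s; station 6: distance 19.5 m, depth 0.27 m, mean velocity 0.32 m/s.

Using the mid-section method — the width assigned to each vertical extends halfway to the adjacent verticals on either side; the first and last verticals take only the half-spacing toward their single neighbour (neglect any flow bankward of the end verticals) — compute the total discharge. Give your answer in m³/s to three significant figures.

w_1 = (4.2 − 2.5)/2 = 0.85 m; q_1 = 0.44 × 0.20 × 0.85 = 0.07480 m³/s
w_2 = (7.2 − 2.5)/2 = 2.35 m; q_2 = 0.65 × 0.62 × 2.35 = 0.9471 m³/s
w_3 = (13.2 − 4.2)/2 = 4.5 m; q_3 = 0.70 × 0.90 × 4.5 = 2.835 m³/s
w_4 = (14.4 − 7.2)/2 = 3.6 m; q_4 = 0.77 × 0.80 × 3.6 = 2.218 m³/s
w_5 = (19.5 − 13.2)/2 = 3.15 m; q_5 = 0.72 × 0.87 × 3.15 = 1.973 m³/s
w_6 = (19.5 − 14.4)/2 = 2.55 m; q_6 = 0.32 × 0.27 × 2.55 = 0.2203 m³/s
Q = Σ qᵢ = 8.268 m³/s

8.27 m³/s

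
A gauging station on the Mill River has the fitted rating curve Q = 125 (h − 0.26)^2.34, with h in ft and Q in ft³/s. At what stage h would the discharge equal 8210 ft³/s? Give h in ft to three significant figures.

6.24 ft

h − h₀ = (Q/C)^(1/b) = (8210/125)^(1/2.34) = 5.980 ft
h = 0.26 + 5.980 = 6.240 ft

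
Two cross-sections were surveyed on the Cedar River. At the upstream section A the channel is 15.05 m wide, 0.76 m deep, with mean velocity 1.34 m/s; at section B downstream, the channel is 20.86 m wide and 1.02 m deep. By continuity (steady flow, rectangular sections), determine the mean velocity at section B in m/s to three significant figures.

0.720 m/s

Q = A₁V₁ = (15.05×0.76) × 1.34 = 15.33 m³/s
A₂ = 20.86 × 1.02 = 21.28 m²
V₂ = Q/A₂ = 15.33/21.28 = 0.7203 m/s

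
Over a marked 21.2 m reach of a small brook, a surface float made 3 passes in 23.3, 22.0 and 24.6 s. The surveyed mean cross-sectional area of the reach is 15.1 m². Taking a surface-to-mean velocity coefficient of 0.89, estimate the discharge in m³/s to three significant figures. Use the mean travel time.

12.2 m³/s

t̄ = (23.3 + 22.0 + 24.6) / 3 = 23.3 s
v_surface = L / t̄ = 21.2 / 23.3 = 0.9099 m/s
v_mean = 0.89 × 0.9099 = 0.8098 m/s
Q = A × v_mean = 15.1 × 0.8098 = 12.23 m³/s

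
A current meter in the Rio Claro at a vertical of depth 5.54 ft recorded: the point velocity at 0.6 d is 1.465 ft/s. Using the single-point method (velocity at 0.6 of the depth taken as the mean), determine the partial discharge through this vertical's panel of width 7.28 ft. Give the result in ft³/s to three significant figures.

v̄ = v₀.₆ = 1.465 ft/s
q = v̄ × d × w = 1.465 × 5.54 × 7.28 = 59.09 ft³/s

59.1 ft³/s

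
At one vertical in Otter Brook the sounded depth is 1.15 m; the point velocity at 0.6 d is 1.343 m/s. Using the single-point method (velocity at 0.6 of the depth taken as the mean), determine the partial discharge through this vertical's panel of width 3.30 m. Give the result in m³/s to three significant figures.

5.10 m³/s

v̄ = v₀.₆ = 1.343 m/s
q = v̄ × d × w = 1.343 × 1.15 × 3.30 = 5.097 m³/s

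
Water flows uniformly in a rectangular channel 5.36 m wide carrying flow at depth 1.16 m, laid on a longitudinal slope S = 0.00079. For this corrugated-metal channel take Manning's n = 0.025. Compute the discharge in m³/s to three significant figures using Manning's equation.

A = b·y = 5.36 × 1.16 = 6.218 m²
P = b + 2y = 5.36 + 2×1.16 = 7.680 m
R = A/P = 6.218/7.680 = 0.8096 m
Q = (1/n)·A·R^(2/3)·S^(1/2) = (1/0.025) × 6.218 × 0.8096^(2/3) × 0.00079^(1/2) = 6.072 m³/s

6.07 m³/s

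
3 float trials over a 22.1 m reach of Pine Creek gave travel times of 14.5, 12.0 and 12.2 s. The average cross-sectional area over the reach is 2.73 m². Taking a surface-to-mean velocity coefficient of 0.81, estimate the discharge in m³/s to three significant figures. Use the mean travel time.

t̄ = (14.5 + 12.0 + 12.2) / 3 = 12.9 s
v_surface = L / t̄ = 22.1 / 12.9 = 1.713 m/s
v_mean = 0.81 × 1.713 = 1.388 m/s
Q = A × v_mean = 2.73 × 1.388 = 3.788 m³/s

3.79 m³/s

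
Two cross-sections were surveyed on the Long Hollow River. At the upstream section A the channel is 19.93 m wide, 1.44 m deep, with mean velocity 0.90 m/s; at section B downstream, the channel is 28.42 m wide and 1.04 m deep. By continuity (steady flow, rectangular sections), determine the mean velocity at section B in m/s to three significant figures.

0.874 m/s

Q = A₁V₁ = (19.93×1.44) × 0.90 = 25.83 m³/s
A₂ = 28.42 × 1.04 = 29.56 m²
V₂ = Q/A₂ = 25.83/29.56 = 0.8739 m/s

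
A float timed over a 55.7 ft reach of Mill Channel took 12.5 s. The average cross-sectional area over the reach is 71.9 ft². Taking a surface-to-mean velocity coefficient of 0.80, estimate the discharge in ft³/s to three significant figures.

v_surface = L / t̄ = 55.7 / 12.5 = 4.456 ft/s
v_mean = 0.80 × 4.456 = 3.565 ft/s
Q = A × v_mean = 71.9 × 3.565 = 256.3 ft³/s

256 ft³/s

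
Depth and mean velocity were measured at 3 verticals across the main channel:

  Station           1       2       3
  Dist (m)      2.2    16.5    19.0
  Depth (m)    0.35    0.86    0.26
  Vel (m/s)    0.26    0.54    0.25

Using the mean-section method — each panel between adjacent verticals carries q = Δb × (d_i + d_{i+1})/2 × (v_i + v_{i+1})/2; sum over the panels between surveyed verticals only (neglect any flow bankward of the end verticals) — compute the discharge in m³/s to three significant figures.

4.01 m³/s

Panel 1-2: Δb = 14.3 m, d̄ = (0.35+0.86)/2 = 0.605, v̄ = (0.26+0.54)/2 = 0.4 → q = 14.3×0.605×0.4 = 3.461 m³/s
Panel 2-3: Δb = 2.5 m, d̄ = (0.86+0.26)/2 = 0.56, v̄ = (0.54+0.25)/2 = 0.395 → q = 2.5×0.56×0.395 = 0.5530 m³/s
Q = Σ q = 4.014 m³/s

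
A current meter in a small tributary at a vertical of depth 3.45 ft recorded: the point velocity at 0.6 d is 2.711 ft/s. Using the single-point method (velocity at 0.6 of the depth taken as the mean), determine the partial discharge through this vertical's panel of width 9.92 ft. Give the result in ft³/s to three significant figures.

92.8 ft³/s

v̄ = v₀.₆ = 2.711 ft/s
q = v̄ × d × w = 2.711 × 3.45 × 9.92 = 92.78 ft³/s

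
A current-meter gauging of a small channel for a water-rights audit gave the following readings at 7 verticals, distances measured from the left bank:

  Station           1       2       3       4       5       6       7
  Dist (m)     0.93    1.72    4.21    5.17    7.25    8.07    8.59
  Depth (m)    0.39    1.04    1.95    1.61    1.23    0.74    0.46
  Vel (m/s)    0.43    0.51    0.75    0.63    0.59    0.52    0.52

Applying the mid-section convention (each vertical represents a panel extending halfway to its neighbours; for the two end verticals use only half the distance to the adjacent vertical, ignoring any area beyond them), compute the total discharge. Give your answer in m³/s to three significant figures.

w_1 = (1.72 − 0.93)/2 = 0.395 m; q_1 = 0.43 × 0.39 × 0.395 = 0.06624 m³/s
w_2 = (4.21 − 0.93)/2 = 1.64 m; q_2 = 0.51 × 1.04 × 1.64 = 0.8699 m³/s
w_3 = (5.17 − 1.72)/2 = 1.725 m; q_3 = 0.75 × 1.95 × 1.725 = 2.523 m³/s
w_4 = (7.25 − 4.21)/2 = 1.52 m; q_4 = 0.63 × 1.61 × 1.52 = 1.542 m³/s
w_5 = (8.07 − 5.17)/2 = 1.45 m; q_5 = 0.59 × 1.23 × 1.45 = 1.052 m³/s
w_6 = (8.59 − 7.25)/2 = 0.67 m; q_6 = 0.52 × 0.74 × 0.67 = 0.2578 m³/s
w_7 = (8.59 − 8.07)/2 = 0.26 m; q_7 = 0.52 × 0.46 × 0.26 = 0.06219 m³/s
Q = Σ qᵢ = 6.373 m³/s

6.37 m³/s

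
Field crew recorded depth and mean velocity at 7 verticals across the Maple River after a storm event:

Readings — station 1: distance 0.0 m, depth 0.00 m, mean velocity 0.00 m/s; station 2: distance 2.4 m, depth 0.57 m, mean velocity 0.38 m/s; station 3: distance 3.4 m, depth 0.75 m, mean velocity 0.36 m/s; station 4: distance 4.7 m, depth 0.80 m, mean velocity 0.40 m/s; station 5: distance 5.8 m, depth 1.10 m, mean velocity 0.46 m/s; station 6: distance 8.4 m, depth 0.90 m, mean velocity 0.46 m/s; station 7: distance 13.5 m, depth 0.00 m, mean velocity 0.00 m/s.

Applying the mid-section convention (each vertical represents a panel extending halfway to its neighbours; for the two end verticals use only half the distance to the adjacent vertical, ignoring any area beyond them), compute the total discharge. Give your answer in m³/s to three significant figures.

w_2 = (3.4 − 0.0)/2 = 1.7 m; q_2 = 0.38 × 0.57 × 1.7 = 0.3682 m³/s
w_3 = (4.7 − 2.4)/2 = 1.15 m; q_3 = 0.36 × 0.75 × 1.15 = 0.3105 m³/s
w_4 = (5.8 − 3.4)/2 = 1.2 m; q_4 = 0.40 × 0.80 × 1.2 = 0.3840 m³/s
w_5 = (8.4 − 4.7)/2 = 1.85 m; q_5 = 0.46 × 1.10 × 1.85 = 0.9361 m³/s
w_6 = (13.5 − 5.8)/2 = 3.85 m; q_6 = 0.46 × 0.90 × 3.85 = 1.594 m³/s
Stations 1, 7 contribute zero (depth or velocity is 0).
Q = Σ qᵢ = 3.593 m³/s

3.59 m³/s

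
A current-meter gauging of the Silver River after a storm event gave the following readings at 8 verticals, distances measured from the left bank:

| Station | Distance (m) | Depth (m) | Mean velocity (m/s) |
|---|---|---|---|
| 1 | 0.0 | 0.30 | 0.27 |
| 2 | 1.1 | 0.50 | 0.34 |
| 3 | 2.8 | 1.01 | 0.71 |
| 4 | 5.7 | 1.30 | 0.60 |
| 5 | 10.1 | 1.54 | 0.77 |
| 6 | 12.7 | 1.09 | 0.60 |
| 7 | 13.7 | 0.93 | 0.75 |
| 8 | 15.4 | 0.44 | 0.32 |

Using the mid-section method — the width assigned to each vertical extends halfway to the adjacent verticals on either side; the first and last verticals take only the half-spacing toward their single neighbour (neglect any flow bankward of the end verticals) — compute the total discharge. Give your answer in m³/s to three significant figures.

11.2 m³/s

w_1 = (1.1 − 0.0)/2 = 0.55 m; q_1 = 0.27 × 0.30 × 0.55 = 0.04455 m³/s
w_2 = (2.8 − 0.0)/2 = 1.4 m; q_2 = 0.34 × 0.50 × 1.4 = 0.2380 m³/s
w_3 = (5.7 − 1.1)/2 = 2.3 m; q_3 = 0.71 × 1.01 × 2.3 = 1.649 m³/s
w_4 = (10.1 − 2.8)/2 = 3.65 m; q_4 = 0.60 × 1.30 × 3.65 = 2.847 m³/s
w_5 = (12.7 − 5.7)/2 = 3.5 m; q_5 = 0.77 × 1.54 × 3.5 = 4.150 m³/s
w_6 = (13.7 − 10.1)/2 = 1.8 m; q_6 = 0.60 × 1.09 × 1.8 = 1.177 m³/s
w_7 = (15.4 − 12.7)/2 = 1.35 m; q_7 = 0.75 × 0.93 × 1.35 = 0.9416 m³/s
w_8 = (15.4 − 13.7)/2 = 0.85 m; q_8 = 0.32 × 0.44 × 0.85 = 0.1197 m³/s
Q = Σ qᵢ = 11.17 m³/s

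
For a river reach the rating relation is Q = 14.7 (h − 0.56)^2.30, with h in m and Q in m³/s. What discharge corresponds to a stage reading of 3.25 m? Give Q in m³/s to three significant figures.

143 m³/s

Q = 14.7 × (3.25 − 0.56)^2.30 = 14.7 × 2.69^2.30 = 143.1 m³/s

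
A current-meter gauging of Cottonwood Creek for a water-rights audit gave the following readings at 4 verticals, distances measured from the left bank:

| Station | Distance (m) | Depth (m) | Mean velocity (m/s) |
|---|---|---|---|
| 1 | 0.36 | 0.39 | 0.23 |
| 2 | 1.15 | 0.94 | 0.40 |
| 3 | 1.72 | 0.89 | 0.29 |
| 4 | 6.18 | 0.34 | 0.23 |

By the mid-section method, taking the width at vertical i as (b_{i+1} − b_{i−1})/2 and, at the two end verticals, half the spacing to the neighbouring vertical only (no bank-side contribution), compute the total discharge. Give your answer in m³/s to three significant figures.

w_1 = (1.15 − 0.36)/2 = 0.395 m; q_1 = 0.23 × 0.39 × 0.395 = 0.03543 m³/s
w_2 = (1.72 − 0.36)/2 = 0.68 m; q_2 = 0.40 × 0.94 × 0.68 = 0.2557 m³/s
w_3 = (6.18 − 1.15)/2 = 2.515 m; q_3 = 0.29 × 0.89 × 2.515 = 0.6491 m³/s
w_4 = (6.18 − 1.72)/2 = 2.23 m; q_4 = 0.23 × 0.34 × 2.23 = 0.1744 m³/s
Q = Σ qᵢ = 1.115 m³/s

1.11 m³/s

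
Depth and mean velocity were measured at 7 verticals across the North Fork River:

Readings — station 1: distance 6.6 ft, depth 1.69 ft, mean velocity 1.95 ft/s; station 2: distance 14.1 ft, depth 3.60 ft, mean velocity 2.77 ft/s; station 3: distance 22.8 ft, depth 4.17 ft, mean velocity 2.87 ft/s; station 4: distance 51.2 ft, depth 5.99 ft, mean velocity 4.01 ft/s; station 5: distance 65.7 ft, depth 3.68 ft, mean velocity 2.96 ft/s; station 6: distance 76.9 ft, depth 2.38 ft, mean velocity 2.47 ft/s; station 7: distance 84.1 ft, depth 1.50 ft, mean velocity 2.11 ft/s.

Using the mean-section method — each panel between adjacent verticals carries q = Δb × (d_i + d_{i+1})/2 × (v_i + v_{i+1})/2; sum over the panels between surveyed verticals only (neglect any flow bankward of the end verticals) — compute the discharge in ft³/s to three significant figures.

1010 ft³/s

Panel 1-2: Δb = 7.5 ft, d̄ = (1.69+3.60)/2 = 2.645, v̄ = (1.95+2.77)/2 = 2.36 → q = 7.5×2.645×2.36 = 46.82 ft³/s
Panel 2-3: Δb = 8.7 ft, d̄ = (3.60+4.17)/2 = 3.885, v̄ = (2.77+2.87)/2 = 2.82 → q = 8.7×3.885×2.82 = 95.31 ft³/s
Panel 3-4: Δb = 28.4 ft, d̄ = (4.17+5.99)/2 = 5.08, v̄ = (2.87+4.01)/2 = 3.44 → q = 28.4×5.08×3.44 = 496.3 ft³/s
Panel 4-5: Δb = 14.5 ft, d̄ = (5.99+3.68)/2 = 4.835, v̄ = (4.01+2.96)/2 = 3.485 → q = 14.5×4.835×3.485 = 244.3 ft³/s
Panel 5-6: Δb = 11.2 ft, d̄ = (3.68+2.38)/2 = 3.03, v̄ = (2.96+2.47)/2 = 2.715 → q = 11.2×3.03×2.715 = 92.14 ft³/s
Panel 6-7: Δb = 7.2 ft, d̄ = (2.38+1.50)/2 = 1.94, v̄ = (2.47+2.11)/2 = 2.29 → q = 7.2×1.94×2.29 = 31.99 ft³/s
Q = Σ q = 1007 ft³/s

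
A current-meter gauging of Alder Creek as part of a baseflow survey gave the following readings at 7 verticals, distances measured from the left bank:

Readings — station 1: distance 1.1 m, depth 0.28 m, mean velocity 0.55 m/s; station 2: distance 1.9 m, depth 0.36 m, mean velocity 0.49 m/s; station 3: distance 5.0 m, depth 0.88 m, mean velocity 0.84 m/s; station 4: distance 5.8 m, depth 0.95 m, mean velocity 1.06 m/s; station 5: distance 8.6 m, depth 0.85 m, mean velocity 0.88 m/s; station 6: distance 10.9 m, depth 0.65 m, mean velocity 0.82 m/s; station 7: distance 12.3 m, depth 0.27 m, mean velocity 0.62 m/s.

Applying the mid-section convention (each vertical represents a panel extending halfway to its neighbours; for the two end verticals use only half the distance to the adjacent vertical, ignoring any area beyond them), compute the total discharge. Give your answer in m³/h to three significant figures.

w_1 = (1.9 − 1.1)/2 = 0.4 m; q_1 = 0.55 × 0.28 × 0.4 = 0.06160 m³/s
w_2 = (5.0 − 1.1)/2 = 1.95 m; q_2 = 0.49 × 0.36 × 1.95 = 0.3440 m³/s
w_3 = (5.8 − 1.9)/2 = 1.95 m; q_3 = 0.84 × 0.88 × 1.95 = 1.441 m³/s
w_4 = (8.6 − 5.0)/2 = 1.8 m; q_4 = 1.06 × 0.95 × 1.8 = 1.813 m³/s
w_5 = (10.9 − 5.8)/2 = 2.55 m; q_5 = 0.88 × 0.85 × 2.55 = 1.907 m³/s
w_6 = (12.3 − 8.6)/2 = 1.85 m; q_6 = 0.82 × 0.65 × 1.85 = 0.9861 m³/s
w_7 = (12.3 − 10.9)/2 = 0.7 m; q_7 = 0.62 × 0.27 × 0.7 = 0.1172 m³/s
Q = Σ qᵢ = 6.670 m³/s
= 6.670 × 3600 = 24010 m³/h

24000 m³/h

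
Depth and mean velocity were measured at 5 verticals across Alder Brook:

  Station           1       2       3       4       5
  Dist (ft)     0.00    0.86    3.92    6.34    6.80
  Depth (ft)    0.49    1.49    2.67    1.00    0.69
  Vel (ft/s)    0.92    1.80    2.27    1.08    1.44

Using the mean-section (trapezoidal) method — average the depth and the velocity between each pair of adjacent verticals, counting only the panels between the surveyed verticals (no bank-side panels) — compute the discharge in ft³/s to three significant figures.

Panel 1-2: Δb = 0.86 ft, d̄ = (0.49+1.49)/2 = 0.99, v̄ = (0.92+1.80)/2 = 1.36 → q = 0.86×0.99×1.36 = 1.158 ft³/s
Panel 2-3: Δb = 3.06 ft, d̄ = (1.49+2.67)/2 = 2.08, v̄ = (1.80+2.27)/2 = 2.035 → q = 3.06×2.08×2.035 = 12.95 ft³/s
Panel 3-4: Δb = 2.42 ft, d̄ = (2.67+1.00)/2 = 1.835, v̄ = (2.27+1.08)/2 = 1.675 → q = 2.42×1.835×1.675 = 7.438 ft³/s
Panel 4-5: Δb = 0.46 ft, d̄ = (1.00+0.69)/2 = 0.845, v̄ = (1.08+1.44)/2 = 1.26 → q = 0.46×0.845×1.26 = 0.4898 ft³/s
Q = Σ q = 22.04 ft³/s

22.0 ft³/s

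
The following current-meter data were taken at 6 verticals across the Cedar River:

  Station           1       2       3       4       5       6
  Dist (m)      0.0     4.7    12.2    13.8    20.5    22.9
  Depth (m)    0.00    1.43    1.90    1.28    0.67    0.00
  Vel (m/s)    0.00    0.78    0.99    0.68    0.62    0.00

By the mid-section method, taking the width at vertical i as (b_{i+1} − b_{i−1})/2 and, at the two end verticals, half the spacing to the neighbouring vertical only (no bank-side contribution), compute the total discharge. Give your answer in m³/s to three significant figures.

20.9 m³/s

w_2 = (12.2 − 0.0)/2 = 6.1 m; q_2 = 0.78 × 1.43 × 6.1 = 6.804 m³/s
w_3 = (13.8 − 4.7)/2 = 4.55 m; q_3 = 0.99 × 1.90 × 4.55 = 8.559 m³/s
w_4 = (20.5 − 12.2)/2 = 4.15 m; q_4 = 0.68 × 1.28 × 4.15 = 3.612 m³/s
w_5 = (22.9 − 13.8)/2 = 4.55 m; q_5 = 0.62 × 0.67 × 4.55 = 1.890 m³/s
Stations 1, 6 contribute zero (depth or velocity is 0).
Q = Σ qᵢ = 20.86 m³/s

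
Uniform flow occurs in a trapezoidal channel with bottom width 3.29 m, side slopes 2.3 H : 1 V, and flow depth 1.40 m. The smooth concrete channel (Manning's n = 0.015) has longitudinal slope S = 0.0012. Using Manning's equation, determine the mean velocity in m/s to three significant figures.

A = (b + z·y)·y = (3.29 + 2.3×1.40)×1.40 = 9.114 m²
P = b + 2y√(1+z²) = 3.29 + 2×1.40×√(1+2.3²) = 10.31 m
R = A/P = 9.114/10.31 = 0.8838 m
Q = (1/n)·A·R^(2/3)·S^(1/2) = (1/0.015) × 9.114 × 0.8838^(2/3) × 0.0012^(1/2) = 19.38 m³/s
V = Q/A = 19.38/9.114 = 2.127 m/s

2.13 m/s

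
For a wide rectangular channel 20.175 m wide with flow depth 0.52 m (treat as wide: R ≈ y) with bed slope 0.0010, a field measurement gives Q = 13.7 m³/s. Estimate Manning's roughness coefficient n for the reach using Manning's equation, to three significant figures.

0.0157

A = b·y = 20.175 × 0.52 = 10.49 m²
Wide channel: R ≈ y = 0.52 m
n = (1/Q)·A·R^(2/3)·S^(1/2) = (1/13.7) × 10.49 × 0.6466 × 0.03162 = 0.01566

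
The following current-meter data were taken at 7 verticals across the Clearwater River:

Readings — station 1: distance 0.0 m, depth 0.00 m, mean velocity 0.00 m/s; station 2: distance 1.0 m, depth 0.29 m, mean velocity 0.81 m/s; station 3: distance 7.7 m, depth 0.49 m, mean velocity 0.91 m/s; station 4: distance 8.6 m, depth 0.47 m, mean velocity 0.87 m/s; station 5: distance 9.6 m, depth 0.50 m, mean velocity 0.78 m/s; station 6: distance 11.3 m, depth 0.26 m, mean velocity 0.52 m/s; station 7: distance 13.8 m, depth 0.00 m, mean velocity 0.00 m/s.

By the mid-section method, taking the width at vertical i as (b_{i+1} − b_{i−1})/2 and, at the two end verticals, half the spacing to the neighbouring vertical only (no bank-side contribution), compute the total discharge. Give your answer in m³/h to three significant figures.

13700 m³/h

w_2 = (7.7 − 0.0)/2 = 3.85 m; q_2 = 0.81 × 0.29 × 3.85 = 0.9044 m³/s
w_3 = (8.6 − 1.0)/2 = 3.8 m; q_3 = 0.91 × 0.49 × 3.8 = 1.694 m³/s
w_4 = (9.6 − 7.7)/2 = 0.95 m; q_4 = 0.87 × 0.47 × 0.95 = 0.3885 m³/s
w_5 = (11.3 − 8.6)/2 = 1.35 m; q_5 = 0.78 × 0.50 × 1.35 = 0.5265 m³/s
w_6 = (13.8 − 9.6)/2 = 2.1 m; q_6 = 0.52 × 0.26 × 2.1 = 0.2839 m³/s
Stations 1, 7 contribute zero (depth or velocity is 0).
Q = Σ qᵢ = 3.798 m³/s
= 3.798 × 3600 = 13670 m³/h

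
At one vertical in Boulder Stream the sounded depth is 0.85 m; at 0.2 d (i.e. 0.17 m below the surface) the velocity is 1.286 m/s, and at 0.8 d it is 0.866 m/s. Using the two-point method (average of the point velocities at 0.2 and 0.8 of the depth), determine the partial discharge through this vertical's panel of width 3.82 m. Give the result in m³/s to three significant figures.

3.49 m³/s

v̄ = (1.286 + 0.866) / 2 = 1.076 m/s
q = v̄ × d × w = 1.076 × 0.85 × 3.82 = 3.494 m³/s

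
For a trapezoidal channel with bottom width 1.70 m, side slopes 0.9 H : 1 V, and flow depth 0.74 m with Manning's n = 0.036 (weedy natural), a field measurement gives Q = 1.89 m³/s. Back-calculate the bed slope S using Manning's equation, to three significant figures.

0.00408

A = (b + z·y)·y = (1.70 + 0.9×0.74)×0.74 = 1.751 m²
P = b + 2y√(1+z²) = 1.70 + 2×0.74×√(1+0.9²) = 3.691 m
R = A/P = 1.751/3.691 = 0.4743 m
S = (Q·n / (1·A·R^(2/3)))² = (1.89×0.036 / (1×1.751×0.6082))² = 0.004082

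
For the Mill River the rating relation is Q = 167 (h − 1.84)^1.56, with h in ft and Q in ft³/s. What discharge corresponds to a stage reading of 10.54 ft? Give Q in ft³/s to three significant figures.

Q = 167 × (10.54 − 1.84)^1.56 = 167 × 8.7^1.56 = 4879 ft³/s

4880 ft³/s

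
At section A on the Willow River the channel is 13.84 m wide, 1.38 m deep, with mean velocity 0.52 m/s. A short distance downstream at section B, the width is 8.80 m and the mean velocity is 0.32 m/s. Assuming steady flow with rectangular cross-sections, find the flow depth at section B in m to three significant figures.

3.53 m

Q = A₁V₁ = (13.84×1.38) × 0.52 = 9.932 m³/s
d₂ = Q/(b₂ V₂) = 9.932/(8.80×0.32) = 3.527 m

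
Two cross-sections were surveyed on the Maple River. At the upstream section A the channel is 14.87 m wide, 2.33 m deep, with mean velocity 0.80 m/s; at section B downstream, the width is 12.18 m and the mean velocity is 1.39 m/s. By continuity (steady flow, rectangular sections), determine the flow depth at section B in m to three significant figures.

1.64 m

Q = A₁V₁ = (14.87×2.33) × 0.80 = 27.72 m³/s
d₂ = Q/(b₂ V₂) = 27.72/(12.18×1.39) = 1.637 m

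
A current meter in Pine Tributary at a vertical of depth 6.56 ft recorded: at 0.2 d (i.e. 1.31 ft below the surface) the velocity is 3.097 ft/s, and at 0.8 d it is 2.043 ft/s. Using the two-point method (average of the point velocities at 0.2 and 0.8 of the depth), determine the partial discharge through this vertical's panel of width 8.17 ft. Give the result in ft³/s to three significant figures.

v̄ = (3.097 + 2.043) / 2 = 2.570 ft/s
q = v̄ × d × w = 2.570 × 6.56 × 8.17 = 137.7 ft³/s

138 ft³/s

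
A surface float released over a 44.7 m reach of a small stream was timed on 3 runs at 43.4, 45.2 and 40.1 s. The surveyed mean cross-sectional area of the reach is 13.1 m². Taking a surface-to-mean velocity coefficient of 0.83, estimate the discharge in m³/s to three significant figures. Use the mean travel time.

t̄ = (43.4 + 45.2 + 40.1) / 3 = 42.9 s
v_surface = L / t̄ = 44.7 / 42.9 = 1.042 m/s
v_mean = 0.83 × 1.042 = 0.8648 m/s
Q = A × v_mean = 13.1 × 0.8648 = 11.33 m³/s

11.3 m³/s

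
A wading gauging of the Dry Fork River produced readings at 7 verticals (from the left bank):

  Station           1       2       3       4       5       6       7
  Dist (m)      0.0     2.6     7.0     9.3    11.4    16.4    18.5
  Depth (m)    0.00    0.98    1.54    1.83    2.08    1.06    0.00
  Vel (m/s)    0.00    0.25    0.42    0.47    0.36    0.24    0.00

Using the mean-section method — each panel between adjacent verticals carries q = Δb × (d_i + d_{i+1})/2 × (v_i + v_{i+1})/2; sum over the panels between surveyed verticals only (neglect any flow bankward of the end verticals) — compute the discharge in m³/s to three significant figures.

Panel 1-2: Δb = 2.6 m, d̄ = (0.00+0.98)/2 = 0.49, v̄ = (0.00+0.25)/2 = 0.125 → q = 2.6×0.49×0.125 = 0.1593 m³/s
Panel 2-3: Δb = 4.4 m, d̄ = (0.98+1.54)/2 = 1.26, v̄ = (0.25+0.42)/2 = 0.335 → q = 4.4×1.26×0.335 = 1.857 m³/s
Panel 3-4: Δb = 2.3 m, d̄ = (1.54+1.83)/2 = 1.685, v̄ = (0.42+0.47)/2 = 0.445 → q = 2.3×1.685×0.445 = 1.725 m³/s
Panel 4-5: Δb = 2.1 m, d̄ = (1.83+2.08)/2 = 1.955, v̄ = (0.47+0.36)/2 = 0.415 → q = 2.1×1.955×0.415 = 1.704 m³/s
Panel 5-6: Δb = 5 m, d̄ = (2.08+1.06)/2 = 1.57, v̄ = (0.36+0.24)/2 = 0.3 → q = 5×1.57×0.3 = 2.355 m³/s
Panel 6-7: Δb = 2.1 m, d̄ = (1.06+0.00)/2 = 0.53, v̄ = (0.24+0.00)/2 = 0.12 → q = 2.1×0.53×0.12 = 0.1336 m³/s
Q = Σ q = 7.933 m³/s

7.93 m³/s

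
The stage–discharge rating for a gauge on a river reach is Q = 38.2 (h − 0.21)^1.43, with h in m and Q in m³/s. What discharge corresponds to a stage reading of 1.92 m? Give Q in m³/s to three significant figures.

82.3 m³/s

Q = 38.2 × (1.92 − 0.21)^1.43 = 38.2 × 1.71^1.43 = 82.27 m³/s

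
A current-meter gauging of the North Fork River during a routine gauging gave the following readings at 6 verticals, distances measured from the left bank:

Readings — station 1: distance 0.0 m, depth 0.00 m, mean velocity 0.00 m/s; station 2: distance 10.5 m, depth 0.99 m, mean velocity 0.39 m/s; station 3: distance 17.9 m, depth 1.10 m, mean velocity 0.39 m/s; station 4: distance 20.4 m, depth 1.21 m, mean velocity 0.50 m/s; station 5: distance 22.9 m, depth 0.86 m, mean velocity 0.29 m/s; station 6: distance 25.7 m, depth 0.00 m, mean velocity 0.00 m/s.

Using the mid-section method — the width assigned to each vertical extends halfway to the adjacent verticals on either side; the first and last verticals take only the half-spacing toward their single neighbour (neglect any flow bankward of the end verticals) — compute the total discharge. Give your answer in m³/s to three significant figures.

7.75 m³/s

w_2 = (17.9 − 0.0)/2 = 8.95 m; q_2 = 0.39 × 0.99 × 8.95 = 3.456 m³/s
w_3 = (20.4 − 10.5)/2 = 4.95 m; q_3 = 0.39 × 1.10 × 4.95 = 2.124 m³/s
w_4 = (22.9 − 17.9)/2 = 2.5 m; q_4 = 0.50 × 1.21 × 2.5 = 1.513 m³/s
w_5 = (25.7 − 20.4)/2 = 2.65 m; q_5 = 0.29 × 0.86 × 2.65 = 0.6609 m³/s
Stations 1, 6 contribute zero (depth or velocity is 0).
Q = Σ qᵢ = 7.753 m³/s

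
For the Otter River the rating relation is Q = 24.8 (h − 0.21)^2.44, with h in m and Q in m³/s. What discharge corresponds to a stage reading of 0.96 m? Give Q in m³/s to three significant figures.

Q = 24.8 × (0.96 − 0.21)^2.44 = 24.8 × 0.75^2.44 = 12.29 m³/s

12.3 m³/s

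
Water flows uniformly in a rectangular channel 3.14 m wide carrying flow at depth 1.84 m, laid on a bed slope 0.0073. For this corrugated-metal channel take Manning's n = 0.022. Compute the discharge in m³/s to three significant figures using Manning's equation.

20.1 m³/s

A = b·y = 3.14 × 1.84 = 5.778 m²
P = b + 2y = 3.14 + 2×1.84 = 6.820 m
R = A/P = 5.778/6.820 = 0.8472 m
Q = (1/n)·A·R^(2/3)·S^(1/2) = (1/0.022) × 5.778 × 0.8472^(2/3) × 0.0073^(1/2) = 20.09 m³/s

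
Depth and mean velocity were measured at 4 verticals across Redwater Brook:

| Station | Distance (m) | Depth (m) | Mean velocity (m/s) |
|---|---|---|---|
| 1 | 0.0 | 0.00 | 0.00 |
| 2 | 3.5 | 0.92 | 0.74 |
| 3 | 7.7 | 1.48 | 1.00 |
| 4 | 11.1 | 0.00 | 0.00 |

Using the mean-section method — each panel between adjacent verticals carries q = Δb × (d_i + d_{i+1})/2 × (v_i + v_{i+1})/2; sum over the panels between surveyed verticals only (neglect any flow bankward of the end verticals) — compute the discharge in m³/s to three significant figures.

Panel 1-2: Δb = 3.5 m, d̄ = (0.00+0.92)/2 = 0.46, v̄ = (0.00+0.74)/2 = 0.37 → q = 3.5×0.46×0.37 = 0.5957 m³/s
Panel 2-3: Δb = 4.2 m, d̄ = (0.92+1.48)/2 = 1.2, v̄ = (0.74+1.00)/2 = 0.87 → q = 4.2×1.2×0.87 = 4.385 m³/s
Panel 3-4: Δb = 3.4 m, d̄ = (1.48+0.00)/2 = 0.74, v̄ = (1.00+0.00)/2 = 0.5 → q = 3.4×0.74×0.5 = 1.258 m³/s
Q = Σ q = 6.239 m³/s

6.24 m³/s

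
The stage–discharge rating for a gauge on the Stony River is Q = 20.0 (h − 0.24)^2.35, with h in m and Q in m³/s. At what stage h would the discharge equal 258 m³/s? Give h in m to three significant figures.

3.21 m

h − h₀ = (Q/C)^(1/b) = (258/20.0)^(1/2.35) = 2.969 m
h = 0.24 + 2.969 = 3.209 m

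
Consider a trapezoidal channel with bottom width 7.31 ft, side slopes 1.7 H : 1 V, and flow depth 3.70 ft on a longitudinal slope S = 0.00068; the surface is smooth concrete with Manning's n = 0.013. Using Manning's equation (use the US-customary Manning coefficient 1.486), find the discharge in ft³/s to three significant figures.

A = (b + z·y)·y = (7.31 + 1.7×3.70)×3.70 = 50.32 ft²
P = b + 2y√(1+z²) = 7.31 + 2×3.70×√(1+1.7²) = 21.91 ft
R = A/P = 50.32/21.91 = 2.297 ft
Q = (1.486/n)·A·R^(2/3)·S^(1/2) = (1.486/0.013) × 50.32 × 2.297^(2/3) × 0.00068^(1/2) = 261.1 ft³/s

261 ft³/s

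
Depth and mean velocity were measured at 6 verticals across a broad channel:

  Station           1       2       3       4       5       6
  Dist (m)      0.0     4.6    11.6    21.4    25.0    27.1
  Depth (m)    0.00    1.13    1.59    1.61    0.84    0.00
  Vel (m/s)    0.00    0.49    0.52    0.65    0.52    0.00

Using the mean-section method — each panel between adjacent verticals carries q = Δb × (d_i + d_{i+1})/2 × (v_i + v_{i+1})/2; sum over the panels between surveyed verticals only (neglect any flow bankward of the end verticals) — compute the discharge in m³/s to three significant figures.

Panel 1-2: Δb = 4.6 m, d̄ = (0.00+1.13)/2 = 0.565, v̄ = (0.00+0.49)/2 = 0.245 → q = 4.6×0.565×0.245 = 0.6368 m³/s
Panel 2-3: Δb = 7 m, d̄ = (1.13+1.59)/2 = 1.36, v̄ = (0.49+0.52)/2 = 0.505 → q = 7×1.36×0.505 = 4.808 m³/s
Panel 3-4: Δb = 9.8 m, d̄ = (1.59+1.61)/2 = 1.6, v̄ = (0.52+0.65)/2 = 0.585 → q = 9.8×1.6×0.585 = 9.173 m³/s
Panel 4-5: Δb = 3.6 m, d̄ = (1.61+0.84)/2 = 1.225, v̄ = (0.65+0.52)/2 = 0.585 → q = 3.6×1.225×0.585 = 2.580 m³/s
Panel 5-6: Δb = 2.1 m, d̄ = (0.84+0.00)/2 = 0.42, v̄ = (0.52+0.00)/2 = 0.26 → q = 2.1×0.42×0.26 = 0.2293 m³/s
Q = Σ q = 17.43 m³/s

17.4 m³/s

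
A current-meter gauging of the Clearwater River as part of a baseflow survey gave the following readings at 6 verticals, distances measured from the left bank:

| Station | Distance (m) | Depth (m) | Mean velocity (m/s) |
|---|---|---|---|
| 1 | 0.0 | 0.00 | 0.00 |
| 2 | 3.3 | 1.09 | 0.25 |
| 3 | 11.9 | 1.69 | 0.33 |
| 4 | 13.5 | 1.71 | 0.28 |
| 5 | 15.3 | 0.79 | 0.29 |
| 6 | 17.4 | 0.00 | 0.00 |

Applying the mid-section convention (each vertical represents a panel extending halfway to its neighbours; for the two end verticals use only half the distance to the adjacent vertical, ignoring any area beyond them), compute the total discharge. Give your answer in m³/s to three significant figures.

w_2 = (11.9 − 0.0)/2 = 5.95 m; q_2 = 0.25 × 1.09 × 5.95 = 1.621 m³/s
w_3 = (13.5 − 3.3)/2 = 5.1 m; q_3 = 0.33 × 1.69 × 5.1 = 2.844 m³/s
w_4 = (15.3 − 11.9)/2 = 1.7 m; q_4 = 0.28 × 1.71 × 1.7 = 0.8140 m³/s
w_5 = (17.4 − 13.5)/2 = 1.95 m; q_5 = 0.29 × 0.79 × 1.95 = 0.4467 m³/s
Stations 1, 6 contribute zero (depth or velocity is 0).
Q = Σ qᵢ = 5.726 m³/s

5.73 m³/s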